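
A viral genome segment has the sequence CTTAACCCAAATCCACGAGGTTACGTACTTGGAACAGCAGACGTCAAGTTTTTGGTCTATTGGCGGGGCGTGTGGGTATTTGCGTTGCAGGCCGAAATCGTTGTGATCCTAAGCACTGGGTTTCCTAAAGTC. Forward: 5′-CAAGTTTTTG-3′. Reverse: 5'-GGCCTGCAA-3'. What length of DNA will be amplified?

49 bp

Forward primer CAAGTTTTTG is found on the top strand at positions 45–54.
Taking the reverse complement of GGCCTGCAA gives TTGCAGGCC, found at positions 85–93 on the template; the primer anneals here to the top strand with its 3' end pointing upstream.
Amplicon spans positions 45–93: 49 bp.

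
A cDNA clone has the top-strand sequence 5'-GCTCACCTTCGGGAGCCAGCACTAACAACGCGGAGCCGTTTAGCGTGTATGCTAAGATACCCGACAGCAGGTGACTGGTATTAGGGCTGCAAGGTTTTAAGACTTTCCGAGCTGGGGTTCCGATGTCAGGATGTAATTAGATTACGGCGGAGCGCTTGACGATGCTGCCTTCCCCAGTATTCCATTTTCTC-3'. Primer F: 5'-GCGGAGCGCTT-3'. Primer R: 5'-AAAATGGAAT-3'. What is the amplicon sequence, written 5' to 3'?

5'-GCGGAGCGCTTGACGATGCTGCCTTCCCCAGTATTCCATTTT-3'

The forward primer matches the template at positions 147–157.
The reverse primer's reverse complement is ATTCCATTTT, which matches the template at positions 179–188.
The product is the template from position 147 through 188 (42 bp).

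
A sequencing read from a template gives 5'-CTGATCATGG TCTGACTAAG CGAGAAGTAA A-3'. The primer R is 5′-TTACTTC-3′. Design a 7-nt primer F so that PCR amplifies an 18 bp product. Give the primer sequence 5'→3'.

5'-TGACTAA-3'

The reverse primer's reverse complement GAAGTAA matches the template at positions 24–30, so the product ends at position 30.
An 18 bp product then starts at position 30 − 18 + 1 = 13.
The forward primer is identical to the top strand there: TGACTAA.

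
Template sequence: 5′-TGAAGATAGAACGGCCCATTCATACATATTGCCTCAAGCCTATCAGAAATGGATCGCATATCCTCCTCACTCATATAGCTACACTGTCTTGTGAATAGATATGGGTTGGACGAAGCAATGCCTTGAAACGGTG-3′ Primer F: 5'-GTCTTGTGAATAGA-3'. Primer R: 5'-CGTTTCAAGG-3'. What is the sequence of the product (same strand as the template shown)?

5'-GTCTTGTGAATAGATATGGGTTGGACGAAGCAATGCCTTGAAACG-3'

Forward primer GTCTTGTGAATAGA is found on the top strand at positions 86–99.
Reverse complement of the reverse primer: CCTTGAAACG. This occurs on the top strand at positions 121–130.
The product is the template from position 86 through 130 (45 bp).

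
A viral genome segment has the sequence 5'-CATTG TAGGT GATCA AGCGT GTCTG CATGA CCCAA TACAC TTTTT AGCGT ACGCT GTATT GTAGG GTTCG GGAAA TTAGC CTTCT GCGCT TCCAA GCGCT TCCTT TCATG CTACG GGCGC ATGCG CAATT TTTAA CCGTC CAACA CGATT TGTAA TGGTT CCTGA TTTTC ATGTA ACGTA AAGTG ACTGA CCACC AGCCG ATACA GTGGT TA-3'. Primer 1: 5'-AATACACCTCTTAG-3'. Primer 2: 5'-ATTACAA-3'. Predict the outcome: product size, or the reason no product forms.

Primer 1 (AATACACCTCTTAG) does not match the top strand, and its reverse complement CTAAGAGGTGTATT does not match either.
With no annealing site for primer 1, no amplification occurs.

No product — primer 1 has no binding site in the template.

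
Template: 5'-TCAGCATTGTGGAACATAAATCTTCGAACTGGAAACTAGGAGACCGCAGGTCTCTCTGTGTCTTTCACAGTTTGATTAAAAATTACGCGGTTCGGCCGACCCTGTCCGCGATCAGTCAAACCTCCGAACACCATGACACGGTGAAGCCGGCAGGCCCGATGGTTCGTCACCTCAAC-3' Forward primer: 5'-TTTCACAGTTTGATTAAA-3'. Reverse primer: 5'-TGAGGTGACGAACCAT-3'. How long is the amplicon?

Scanning the template, TTTCACAGTTTGATTAAA occurs at positions 63–80; this primer anneals to the bottom strand there with its 3' end pointing downstream.
Reverse complement of the reverse primer: ATGGTTCGTCACCTCA. This occurs on the top strand at positions 159–174.
Amplicon spans positions 63–174: 112 bp.

112 bp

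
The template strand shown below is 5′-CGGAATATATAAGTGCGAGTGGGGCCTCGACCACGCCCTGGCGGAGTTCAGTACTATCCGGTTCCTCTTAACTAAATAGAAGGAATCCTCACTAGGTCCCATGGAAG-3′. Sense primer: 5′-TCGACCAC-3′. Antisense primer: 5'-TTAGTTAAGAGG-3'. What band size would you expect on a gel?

49 bp

The forward primer matches the template at positions 27–34.
Taking the reverse complement of TTAGTTAAGAGG gives CCTCTTAACTAA, found at positions 64–75 on the template; the primer anneals here to the top strand with its 3' end pointing upstream.
Product length = (reverse-primer end) − (forward-primer start) + 1 = 75 − 27 + 1 = 49 bp.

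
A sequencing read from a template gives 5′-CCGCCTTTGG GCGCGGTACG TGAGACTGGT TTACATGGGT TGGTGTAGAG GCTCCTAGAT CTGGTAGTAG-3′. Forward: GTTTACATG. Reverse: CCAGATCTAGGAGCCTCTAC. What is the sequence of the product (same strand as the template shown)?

5'-GTTTACATGGGTTGGTGTAGAGGCTCCTAGATCTGG-3'

The forward primer matches the template at positions 29–37.
The reverse primer's reverse complement is GTAGAGGCTCCTAGATCTGG, which matches the template at positions 45–64.
The product is the template from position 29 through 64 (36 bp).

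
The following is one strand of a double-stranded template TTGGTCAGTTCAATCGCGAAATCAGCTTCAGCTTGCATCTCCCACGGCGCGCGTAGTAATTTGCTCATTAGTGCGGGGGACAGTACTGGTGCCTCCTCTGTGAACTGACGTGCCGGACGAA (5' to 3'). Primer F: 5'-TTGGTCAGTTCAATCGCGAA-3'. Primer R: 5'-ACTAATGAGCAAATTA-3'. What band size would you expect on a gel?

The forward primer matches the template at positions 1–20.
Taking the reverse complement of ACTAATGAGCAAATTA gives TAATTTGCTCATTAGT, found at positions 57–72 on the template; the primer anneals here to the top strand with its 3' end pointing upstream.
Amplicon spans positions 1–72: 72 bp.

72 bp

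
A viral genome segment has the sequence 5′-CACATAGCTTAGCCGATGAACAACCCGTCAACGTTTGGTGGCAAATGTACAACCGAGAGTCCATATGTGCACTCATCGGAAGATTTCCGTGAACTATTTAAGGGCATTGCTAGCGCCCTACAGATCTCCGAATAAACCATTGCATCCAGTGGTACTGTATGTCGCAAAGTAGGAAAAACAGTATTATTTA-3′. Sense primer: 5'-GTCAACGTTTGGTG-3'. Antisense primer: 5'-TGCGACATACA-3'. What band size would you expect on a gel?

140 bp

Scanning the template, GTCAACGTTTGGTG occurs at positions 27–40; this primer anneals to the bottom strand there with its 3' end pointing downstream.
Taking the reverse complement of TGCGACATACA gives TGTATGTCGCA, found at positions 156–166 on the template; the primer anneals here to the top strand with its 3' end pointing upstream.
The product runs from position 27 to position 166, so its length is 166 − 27 + 1 = 140 bp.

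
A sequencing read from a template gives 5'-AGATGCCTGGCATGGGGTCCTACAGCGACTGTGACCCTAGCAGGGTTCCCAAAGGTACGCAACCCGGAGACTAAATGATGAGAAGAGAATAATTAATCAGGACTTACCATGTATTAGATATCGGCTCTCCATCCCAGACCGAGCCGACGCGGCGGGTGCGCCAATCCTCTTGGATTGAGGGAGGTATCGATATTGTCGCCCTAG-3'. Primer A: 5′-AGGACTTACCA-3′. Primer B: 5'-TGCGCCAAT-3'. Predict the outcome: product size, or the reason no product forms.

No product — both primers anneal to the same strand and extend in the same direction.

Primer A (AGGACTTACCA) matches the top strand at positions 99–109 (3' end points downstream).
Primer B (TGCGCCAAT) also matches the top strand directly, at positions 157–165 — its reverse complement ATTGGCGCA is not present.
Both primers anneal to the bottom strand with 3' ends pointing the same way, so neither can prime synthesis back toward the other.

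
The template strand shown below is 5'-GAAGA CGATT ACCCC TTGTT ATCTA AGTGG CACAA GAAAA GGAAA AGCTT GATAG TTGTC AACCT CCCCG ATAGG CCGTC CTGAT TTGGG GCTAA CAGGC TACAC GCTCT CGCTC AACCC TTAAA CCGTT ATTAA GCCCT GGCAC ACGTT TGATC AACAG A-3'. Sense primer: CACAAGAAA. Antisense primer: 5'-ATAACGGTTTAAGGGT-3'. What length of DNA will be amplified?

102 bp

The forward primer matches the template at positions 31–39.
The reverse primer's reverse complement is ACCCTTAAACCGTTAT, which matches the template at positions 117–132.
Amplicon spans positions 31–132: 102 bp.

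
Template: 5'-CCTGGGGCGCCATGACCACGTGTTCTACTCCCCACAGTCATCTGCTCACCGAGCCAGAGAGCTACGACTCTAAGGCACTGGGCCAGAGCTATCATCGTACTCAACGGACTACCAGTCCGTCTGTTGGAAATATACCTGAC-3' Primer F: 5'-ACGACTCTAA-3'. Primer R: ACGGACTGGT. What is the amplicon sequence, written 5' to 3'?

5'-ACGACTCTAAGGCACTGGGCCAGAGCTATCATCGTACTCAACGGACTACCAGTCCGT-3'

Scanning the template, ACGACTCTAA occurs at positions 64–73; this primer anneals to the bottom strand there with its 3' end pointing downstream.
The reverse primer's reverse complement is ACCAGTCCGT, which matches the template at positions 111–120.
The product is the template from position 64 through 120 (57 bp).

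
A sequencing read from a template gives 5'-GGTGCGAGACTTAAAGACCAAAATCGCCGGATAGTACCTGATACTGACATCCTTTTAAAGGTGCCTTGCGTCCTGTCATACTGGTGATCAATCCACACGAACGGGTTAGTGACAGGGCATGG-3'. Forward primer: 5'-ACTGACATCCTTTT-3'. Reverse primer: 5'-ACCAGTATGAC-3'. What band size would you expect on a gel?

43 bp

The forward primer matches the template at positions 43–56.
The reverse primer's reverse complement is GTCATACTGGT, which matches the template at positions 75–85.
Product length = (reverse-primer end) − (forward-primer start) + 1 = 85 − 43 + 1 = 43 bp.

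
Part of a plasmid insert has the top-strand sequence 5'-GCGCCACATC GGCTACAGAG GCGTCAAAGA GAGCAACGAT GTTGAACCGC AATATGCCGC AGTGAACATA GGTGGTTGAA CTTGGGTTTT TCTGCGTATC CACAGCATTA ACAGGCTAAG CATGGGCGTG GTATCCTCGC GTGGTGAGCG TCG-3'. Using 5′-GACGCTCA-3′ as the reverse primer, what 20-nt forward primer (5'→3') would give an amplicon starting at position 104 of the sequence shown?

5'-AGCATTAACAGGCTAAGCAT-3'

The reverse primer's reverse complement TGAGCGTC matches the template at positions 145–152; the product starts at position 104.
The forward primer is identical to the top strand over positions 104–123: AGCATTAACAGGCTAAGCAT.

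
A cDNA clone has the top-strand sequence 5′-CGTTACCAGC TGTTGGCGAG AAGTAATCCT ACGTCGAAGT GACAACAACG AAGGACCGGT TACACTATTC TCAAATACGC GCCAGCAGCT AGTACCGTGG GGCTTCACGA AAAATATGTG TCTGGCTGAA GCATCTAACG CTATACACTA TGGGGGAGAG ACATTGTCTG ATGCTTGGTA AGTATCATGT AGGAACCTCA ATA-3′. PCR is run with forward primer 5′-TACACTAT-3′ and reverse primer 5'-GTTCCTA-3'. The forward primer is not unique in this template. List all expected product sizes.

136 bp, 53 bp

The forward primer TACACTAT matches the top strand at positions 61–68, 144–151.
The reverse primer's reverse complement is TAGGAAC, matching at positions 190–196.
Each forward site pairs with the reverse site to give a product ending at position 196: sizes 136, 53 bp.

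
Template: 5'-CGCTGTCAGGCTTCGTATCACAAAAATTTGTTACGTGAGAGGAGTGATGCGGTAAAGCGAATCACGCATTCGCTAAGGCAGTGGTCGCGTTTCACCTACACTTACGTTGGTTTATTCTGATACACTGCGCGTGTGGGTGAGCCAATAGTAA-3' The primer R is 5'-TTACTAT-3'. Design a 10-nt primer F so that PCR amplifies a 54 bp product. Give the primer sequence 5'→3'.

The reverse primer's reverse complement ATAGTAA matches the template at positions 145–151, so the product ends at position 151.
A 54 bp product then starts at position 151 − 54 + 1 = 98.
The forward primer is identical to the top strand there: ACACTTACGT.

5'-ACACTTACGT-3'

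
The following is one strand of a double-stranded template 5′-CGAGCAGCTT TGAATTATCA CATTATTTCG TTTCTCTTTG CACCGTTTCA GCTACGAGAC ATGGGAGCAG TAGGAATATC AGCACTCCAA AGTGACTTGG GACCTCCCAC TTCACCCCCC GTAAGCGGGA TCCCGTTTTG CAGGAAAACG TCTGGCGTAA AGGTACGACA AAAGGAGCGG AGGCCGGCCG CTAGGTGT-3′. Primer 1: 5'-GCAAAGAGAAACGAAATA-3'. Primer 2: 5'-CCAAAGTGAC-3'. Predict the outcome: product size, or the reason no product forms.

No product — the primers' 3' ends point away from each other.

Primer 1 (GCAAAGAGAAACGAAATA) has reverse complement TATTTCGTTTCTCTTTGC, which matches the top strand at positions 24–41; primer 1 anneals to the top strand there with its 3' end pointing upstream toward position 24.
Primer 2 (CCAAAGTGAC) matches the top strand directly at positions 87–96; it anneals to the bottom strand with its 3' end pointing downstream toward position 96.
The 3' ends diverge (primer 1 extends toward position 1, primer 2 toward position 198), so the primers never converge on a shared product.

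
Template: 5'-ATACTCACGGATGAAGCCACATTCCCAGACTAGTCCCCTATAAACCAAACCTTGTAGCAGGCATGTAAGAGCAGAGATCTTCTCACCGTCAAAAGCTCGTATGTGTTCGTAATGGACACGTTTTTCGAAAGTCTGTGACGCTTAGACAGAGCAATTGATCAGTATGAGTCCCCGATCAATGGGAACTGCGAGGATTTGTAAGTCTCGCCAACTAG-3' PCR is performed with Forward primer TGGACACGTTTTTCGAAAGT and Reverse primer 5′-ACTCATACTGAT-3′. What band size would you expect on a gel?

Forward primer TGGACACGTTTTTCGAAAGT is found on the top strand at positions 113–132.
Reverse complement of the reverse primer: ATCAGTATGAGT. This occurs on the top strand at positions 158–169.
Amplicon spans positions 113–169: 57 bp.

57 bp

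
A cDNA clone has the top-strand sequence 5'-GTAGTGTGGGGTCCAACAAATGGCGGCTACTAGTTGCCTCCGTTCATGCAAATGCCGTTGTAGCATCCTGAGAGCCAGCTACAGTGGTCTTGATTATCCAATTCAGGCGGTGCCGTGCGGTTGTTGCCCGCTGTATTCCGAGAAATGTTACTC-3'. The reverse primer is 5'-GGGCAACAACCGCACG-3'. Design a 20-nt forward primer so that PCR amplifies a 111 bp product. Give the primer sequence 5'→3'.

5'-AATGGCGGCTACTAGTTGCC-3'

The reverse primer's reverse complement CGTGCGGTTGTTGCCC matches the template at positions 114–129, so the product ends at position 129.
A 111 bp product then starts at position 129 − 111 + 1 = 19.
The forward primer is identical to the top strand there: AATGGCGGCTACTAGTTGCC.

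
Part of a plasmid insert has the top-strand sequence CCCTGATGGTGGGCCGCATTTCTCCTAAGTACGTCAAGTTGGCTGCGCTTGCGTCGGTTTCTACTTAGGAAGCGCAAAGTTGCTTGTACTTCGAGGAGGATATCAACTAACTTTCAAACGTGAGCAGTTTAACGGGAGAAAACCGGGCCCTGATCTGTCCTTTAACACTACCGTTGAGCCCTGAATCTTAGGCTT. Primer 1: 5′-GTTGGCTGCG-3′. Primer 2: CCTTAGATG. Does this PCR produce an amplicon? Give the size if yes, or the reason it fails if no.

Primer 2 (CCTTAGATG) does not match the top strand, and its reverse complement CATCTAAGG does not match either.
With no annealing site for primer 2, no amplification occurs.

No product — primer 2 has no binding site in the template.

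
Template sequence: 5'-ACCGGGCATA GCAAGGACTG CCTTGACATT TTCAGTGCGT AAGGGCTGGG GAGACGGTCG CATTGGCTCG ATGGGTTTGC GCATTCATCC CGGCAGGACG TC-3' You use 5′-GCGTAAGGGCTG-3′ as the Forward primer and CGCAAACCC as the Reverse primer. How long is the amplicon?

Forward primer GCGTAAGGGCTG is found on the top strand at positions 37–48.
Reverse complement of the reverse primer: GGGTTTGCG. This occurs on the top strand at positions 73–81.
Product length = (reverse-primer end) − (forward-primer start) + 1 = 81 − 37 + 1 = 45 bp.

45 bp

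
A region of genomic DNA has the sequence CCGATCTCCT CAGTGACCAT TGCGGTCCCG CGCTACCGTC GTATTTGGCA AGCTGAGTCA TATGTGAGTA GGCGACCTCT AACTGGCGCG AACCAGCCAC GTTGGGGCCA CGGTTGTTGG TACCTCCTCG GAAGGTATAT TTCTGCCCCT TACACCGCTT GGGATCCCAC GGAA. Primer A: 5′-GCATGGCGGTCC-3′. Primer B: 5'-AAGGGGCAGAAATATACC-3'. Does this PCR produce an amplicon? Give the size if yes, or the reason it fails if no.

No product — primer A has no binding site in the template.

Primer A (GCATGGCGGTCC) does not match the top strand, and its reverse complement GGACCGCCATGC does not match either.
With no annealing site for primer A, no amplification occurs.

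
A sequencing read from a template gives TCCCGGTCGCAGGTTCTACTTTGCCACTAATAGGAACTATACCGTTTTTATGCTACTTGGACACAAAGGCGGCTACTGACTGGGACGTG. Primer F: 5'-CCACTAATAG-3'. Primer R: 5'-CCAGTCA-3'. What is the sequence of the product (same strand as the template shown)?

Scanning the template, CCACTAATAG occurs at positions 24–33; this primer anneals to the bottom strand there with its 3' end pointing downstream.
Taking the reverse complement of CCAGTCA gives TGACTGG, found at positions 77–83 on the template; the primer anneals here to the top strand with its 3' end pointing upstream.
The product is the template from position 24 through 83 (60 bp).

5'-CCACTAATAGGAACTATACCGTTTTTATGCTACTTGGACACAAAGGCGGCTACTGACTGG-3'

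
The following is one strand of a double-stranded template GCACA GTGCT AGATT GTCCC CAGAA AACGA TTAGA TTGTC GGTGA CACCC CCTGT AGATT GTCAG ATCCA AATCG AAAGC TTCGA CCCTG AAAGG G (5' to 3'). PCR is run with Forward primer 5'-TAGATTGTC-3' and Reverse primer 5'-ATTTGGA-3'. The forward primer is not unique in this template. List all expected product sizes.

The forward primer TAGATTGTC matches the top strand at positions 10–18, 32–40, 55–63.
The reverse primer's reverse complement is TCCAAAT, matching at positions 67–73.
Each forward site pairs with the reverse site to give a product ending at position 73: sizes 64, 42, 19 bp.

64 bp, 42 bp, 19 bp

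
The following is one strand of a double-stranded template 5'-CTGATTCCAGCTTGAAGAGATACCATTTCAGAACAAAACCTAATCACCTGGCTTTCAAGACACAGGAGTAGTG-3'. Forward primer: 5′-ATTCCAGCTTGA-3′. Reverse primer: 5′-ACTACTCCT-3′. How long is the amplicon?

The forward primer matches the template at positions 4–15.
Taking the reverse complement of ACTACTCCT gives AGGAGTAGT, found at positions 64–72 on the template; the primer anneals here to the top strand with its 3' end pointing upstream.
Product length = (reverse-primer end) − (forward-primer start) + 1 = 72 − 4 + 1 = 69 bp.

69 bp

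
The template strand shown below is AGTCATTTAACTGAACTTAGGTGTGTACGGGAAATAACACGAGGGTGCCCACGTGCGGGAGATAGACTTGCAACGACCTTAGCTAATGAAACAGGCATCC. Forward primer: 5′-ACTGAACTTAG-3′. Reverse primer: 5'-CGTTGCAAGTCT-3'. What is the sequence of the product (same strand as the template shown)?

Scanning the template, ACTGAACTTAG occurs at positions 10–20; this primer anneals to the bottom strand there with its 3' end pointing downstream.
Taking the reverse complement of CGTTGCAAGTCT gives AGACTTGCAACG, found at positions 64–75 on the template; the primer anneals here to the top strand with its 3' end pointing upstream.
The product is the template from position 10 through 75 (66 bp).

5'-ACTGAACTTAGGTGTGTACGGGAAATAACACGAGGGTGCCCACGTGCGGGAGATAGACTTGCAACG-3'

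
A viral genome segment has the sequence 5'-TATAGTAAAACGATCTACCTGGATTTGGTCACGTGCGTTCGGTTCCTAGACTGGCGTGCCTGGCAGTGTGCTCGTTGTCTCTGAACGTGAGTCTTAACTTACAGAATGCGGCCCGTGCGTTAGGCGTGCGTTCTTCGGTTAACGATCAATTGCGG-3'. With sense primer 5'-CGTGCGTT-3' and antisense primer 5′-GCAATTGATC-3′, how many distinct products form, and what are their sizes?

Three products: 122 bp, 40 bp, 29 bp

The forward primer CGTGCGTT matches the top strand at positions 32–39, 114–121, 125–132.
The reverse primer's reverse complement is GATCAATTGC, matching at positions 144–153.
Each forward site pairs with the reverse site to give a product ending at position 153: sizes 122, 40, 29 bp.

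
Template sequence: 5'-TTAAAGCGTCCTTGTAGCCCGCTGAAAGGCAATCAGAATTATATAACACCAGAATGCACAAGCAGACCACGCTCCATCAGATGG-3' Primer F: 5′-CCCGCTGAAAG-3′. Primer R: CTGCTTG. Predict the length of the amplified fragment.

The forward primer matches the template at positions 18–28.
The reverse primer's reverse complement is CAAGCAG, which matches the template at positions 59–65.
Amplicon spans positions 18–65: 48 bp.

48 bp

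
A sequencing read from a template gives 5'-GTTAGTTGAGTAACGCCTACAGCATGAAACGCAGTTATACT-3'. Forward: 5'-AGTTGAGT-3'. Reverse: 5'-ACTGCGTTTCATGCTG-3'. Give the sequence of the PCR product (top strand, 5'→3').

Scanning the template, AGTTGAGT occurs at positions 4–11; this primer anneals to the bottom strand there with its 3' end pointing downstream.
The reverse primer's reverse complement is CAGCATGAAACGCAGT, which matches the template at positions 20–35.
The product is the template from position 4 through 35 (32 bp).

5'-AGTTGAGTAACGCCTACAGCATGAAACGCAGT-3'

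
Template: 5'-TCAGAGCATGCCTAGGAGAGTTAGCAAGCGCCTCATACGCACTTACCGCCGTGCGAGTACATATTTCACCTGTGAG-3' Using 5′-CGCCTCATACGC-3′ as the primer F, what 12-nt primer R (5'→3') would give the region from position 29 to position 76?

The product's 3' end on the top strand is position 76.
The reverse primer anneals to the top strand over positions 65–76, i.e. to TTCACCTGTGAG.
Its sequence written 5'→3' is the reverse complement: CTCACAGGTGAA.

5'-CTCACAGGTGAA-3'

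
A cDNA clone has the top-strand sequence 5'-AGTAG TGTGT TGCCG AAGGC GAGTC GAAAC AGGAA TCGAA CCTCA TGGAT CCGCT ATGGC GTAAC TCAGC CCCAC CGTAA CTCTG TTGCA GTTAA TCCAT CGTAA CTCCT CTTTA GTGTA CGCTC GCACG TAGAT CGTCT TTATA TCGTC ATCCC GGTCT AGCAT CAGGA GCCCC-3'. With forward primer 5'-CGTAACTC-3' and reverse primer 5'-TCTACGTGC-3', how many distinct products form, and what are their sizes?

Three products: 75 bp, 59 bp, 34 bp

The forward primer CGTAACTC matches the top strand at positions 60–67, 76–83, 101–108.
The reverse primer's reverse complement is GCACGTAGA, matching at positions 126–134.
Each forward site pairs with the reverse site to give a product ending at position 134: sizes 75, 59, 34 bp.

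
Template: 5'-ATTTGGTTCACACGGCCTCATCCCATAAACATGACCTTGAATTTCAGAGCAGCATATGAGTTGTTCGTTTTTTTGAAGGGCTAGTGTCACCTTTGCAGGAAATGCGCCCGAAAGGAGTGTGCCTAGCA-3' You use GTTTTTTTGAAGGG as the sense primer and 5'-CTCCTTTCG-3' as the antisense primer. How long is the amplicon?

The forward primer matches the template at positions 67–80.
The reverse primer's reverse complement is CGAAAGGAG, which matches the template at positions 109–117.
Amplicon spans positions 67–117: 51 bp.

51 bp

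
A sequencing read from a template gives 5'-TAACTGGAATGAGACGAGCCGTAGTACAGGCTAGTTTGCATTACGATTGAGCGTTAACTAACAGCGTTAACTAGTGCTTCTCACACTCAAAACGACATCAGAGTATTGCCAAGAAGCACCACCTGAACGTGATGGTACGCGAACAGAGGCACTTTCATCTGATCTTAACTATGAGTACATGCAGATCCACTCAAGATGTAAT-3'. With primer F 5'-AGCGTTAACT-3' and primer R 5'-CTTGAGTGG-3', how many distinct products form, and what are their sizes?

The forward primer AGCGTTAACT matches the top strand at positions 50–59, 63–72.
The reverse primer's reverse complement is CCACTCAAG, matching at positions 187–195.
Each forward site pairs with the reverse site to give a product ending at position 195: sizes 146, 133 bp.

Two products: 146 bp, 133 bp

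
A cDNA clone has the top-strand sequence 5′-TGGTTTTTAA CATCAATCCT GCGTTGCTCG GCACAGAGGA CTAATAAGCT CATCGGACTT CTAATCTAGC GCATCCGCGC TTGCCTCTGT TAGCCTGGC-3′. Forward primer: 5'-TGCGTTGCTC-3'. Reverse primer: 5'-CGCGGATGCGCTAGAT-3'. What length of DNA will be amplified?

60 bp

Forward primer TGCGTTGCTC is found on the top strand at positions 20–29.
Taking the reverse complement of CGCGGATGCGCTAGAT gives ATCTAGCGCATCCGCG, found at positions 64–79 on the template; the primer anneals here to the top strand with its 3' end pointing upstream.
Amplicon spans positions 20–79: 60 bp.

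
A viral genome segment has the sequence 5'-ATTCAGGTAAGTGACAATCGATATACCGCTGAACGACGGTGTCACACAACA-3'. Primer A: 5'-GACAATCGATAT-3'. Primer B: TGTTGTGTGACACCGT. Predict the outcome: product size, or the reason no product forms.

Primer A (GACAATCGATAT) matches the top strand at positions 13–24; it acts as a forward primer.
Primer B's reverse complement is ACGGTGTCACACAACA, matching the top strand at positions 36–51; it acts as a reverse primer.
The 3' ends face each other across positions 13–51, giving a 39 bp product.

Yes — a 39 bp product.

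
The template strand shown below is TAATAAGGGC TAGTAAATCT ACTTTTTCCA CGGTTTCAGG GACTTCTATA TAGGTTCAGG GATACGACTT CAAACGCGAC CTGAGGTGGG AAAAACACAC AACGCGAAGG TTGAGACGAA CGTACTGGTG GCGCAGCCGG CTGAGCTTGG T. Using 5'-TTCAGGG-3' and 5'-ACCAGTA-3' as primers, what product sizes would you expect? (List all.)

The forward primer TTCAGGG matches the top strand at positions 35–41, 55–61.
The reverse primer's reverse complement is TACTGGT, matching at positions 123–129.
Each forward site pairs with the reverse site to give a product ending at position 129: sizes 95, 75 bp.

95 bp, 75 bp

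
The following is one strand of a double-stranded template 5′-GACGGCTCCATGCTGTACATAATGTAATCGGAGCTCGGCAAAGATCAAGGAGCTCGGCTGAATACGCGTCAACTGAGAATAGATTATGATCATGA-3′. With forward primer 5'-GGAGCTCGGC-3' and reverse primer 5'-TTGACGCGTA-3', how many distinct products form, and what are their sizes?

Two products: 43 bp, 24 bp

The forward primer GGAGCTCGGC matches the top strand at positions 30–39, 49–58.
The reverse primer's reverse complement is TACGCGTCAA, matching at positions 63–72.
Each forward site pairs with the reverse site to give a product ending at position 72: sizes 43, 24 bp.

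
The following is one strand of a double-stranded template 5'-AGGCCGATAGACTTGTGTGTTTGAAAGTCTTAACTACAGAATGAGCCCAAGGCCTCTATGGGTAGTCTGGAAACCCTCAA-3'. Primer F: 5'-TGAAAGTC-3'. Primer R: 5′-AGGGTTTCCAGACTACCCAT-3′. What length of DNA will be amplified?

56 bp

Scanning the template, TGAAAGTC occurs at positions 22–29; this primer anneals to the bottom strand there with its 3' end pointing downstream.
Taking the reverse complement of AGGGTTTCCAGACTACCCAT gives ATGGGTAGTCTGGAAACCCT, found at positions 58–77 on the template; the primer anneals here to the top strand with its 3' end pointing upstream.
Product length = (reverse-primer end) − (forward-primer start) + 1 = 77 − 22 + 1 = 56 bp.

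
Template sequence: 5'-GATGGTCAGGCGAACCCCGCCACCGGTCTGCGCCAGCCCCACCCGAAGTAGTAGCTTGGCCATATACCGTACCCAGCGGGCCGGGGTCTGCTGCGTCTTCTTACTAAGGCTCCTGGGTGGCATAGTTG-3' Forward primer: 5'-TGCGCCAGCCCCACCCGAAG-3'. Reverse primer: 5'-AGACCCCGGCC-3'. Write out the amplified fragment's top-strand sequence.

5'-TGCGCCAGCCCCACCCGAAGTAGTAGCTTGGCCATATACCGTACCCAGCGGGCCGGGGTCT-3'

Forward primer TGCGCCAGCCCCACCCGAAG is found on the top strand at positions 29–48.
Reverse complement of the reverse primer: GGCCGGGGTCT. This occurs on the top strand at positions 79–89.
The product is the template from position 29 through 89 (61 bp).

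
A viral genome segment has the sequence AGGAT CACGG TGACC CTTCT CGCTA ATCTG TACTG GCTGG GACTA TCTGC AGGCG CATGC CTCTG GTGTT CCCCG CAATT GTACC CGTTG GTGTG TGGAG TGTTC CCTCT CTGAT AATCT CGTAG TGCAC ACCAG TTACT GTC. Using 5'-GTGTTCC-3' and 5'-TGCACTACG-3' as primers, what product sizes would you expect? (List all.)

64 bp, 30 bp

The forward primer GTGTTCC matches the top strand at positions 66–72, 100–106.
The reverse primer's reverse complement is CGTAGTGCA, matching at positions 121–129.
Each forward site pairs with the reverse site to give a product ending at position 129: sizes 64, 30 bp.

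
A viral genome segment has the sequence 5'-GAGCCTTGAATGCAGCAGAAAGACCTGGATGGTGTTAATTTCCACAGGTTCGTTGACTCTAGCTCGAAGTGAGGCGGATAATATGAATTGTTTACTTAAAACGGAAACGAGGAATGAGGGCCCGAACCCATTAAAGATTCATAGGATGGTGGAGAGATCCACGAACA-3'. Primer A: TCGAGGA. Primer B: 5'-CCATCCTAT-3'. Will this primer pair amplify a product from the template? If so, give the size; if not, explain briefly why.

Primer A (TCGAGGA) does not match the top strand, and its reverse complement TCCTCGA does not match either.
With no annealing site for primer A, no amplification occurs.

No product — primer A has no binding site in the template.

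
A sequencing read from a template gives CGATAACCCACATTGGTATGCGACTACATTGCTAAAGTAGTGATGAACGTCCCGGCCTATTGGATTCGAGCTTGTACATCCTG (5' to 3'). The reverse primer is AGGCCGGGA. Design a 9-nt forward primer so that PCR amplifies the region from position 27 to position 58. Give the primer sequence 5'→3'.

5'-CATTGCTAA-3'

The reverse primer's reverse complement TCCCGGCCT matches the template at positions 50–58; the product starts at position 27.
The forward primer is identical to the top strand over positions 27–35: CATTGCTAA.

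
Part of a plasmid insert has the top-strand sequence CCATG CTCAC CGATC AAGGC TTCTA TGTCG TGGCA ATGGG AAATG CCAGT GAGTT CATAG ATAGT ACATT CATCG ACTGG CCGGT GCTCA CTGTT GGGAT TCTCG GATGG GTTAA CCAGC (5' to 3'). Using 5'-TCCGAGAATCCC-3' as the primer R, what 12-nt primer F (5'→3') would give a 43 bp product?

5'-TACATTCATCGA-3'

The reverse primer's reverse complement GGGATTCTCGGA matches the template at positions 96–107, so the product ends at position 107.
A 43 bp product then starts at position 107 − 43 + 1 = 65.
The forward primer is identical to the top strand there: TACATTCATCGA.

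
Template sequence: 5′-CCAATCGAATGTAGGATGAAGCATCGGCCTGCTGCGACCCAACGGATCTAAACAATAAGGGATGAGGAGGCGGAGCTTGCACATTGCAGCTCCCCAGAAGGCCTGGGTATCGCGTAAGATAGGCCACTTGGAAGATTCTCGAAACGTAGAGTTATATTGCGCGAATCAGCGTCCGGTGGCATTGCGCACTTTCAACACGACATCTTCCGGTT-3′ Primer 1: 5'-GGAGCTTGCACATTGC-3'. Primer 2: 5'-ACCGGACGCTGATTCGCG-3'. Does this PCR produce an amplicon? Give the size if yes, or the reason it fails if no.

Yes — a 106 bp product.

Primer 1 (GGAGCTTGCACATTGC) matches the top strand at positions 72–87; it acts as a forward primer.
Primer 2's reverse complement is CGCGAATCAGCGTCCGGT, matching the top strand at positions 160–177; it acts as a reverse primer.
The 3' ends face each other across positions 72–177, giving a 106 bp product.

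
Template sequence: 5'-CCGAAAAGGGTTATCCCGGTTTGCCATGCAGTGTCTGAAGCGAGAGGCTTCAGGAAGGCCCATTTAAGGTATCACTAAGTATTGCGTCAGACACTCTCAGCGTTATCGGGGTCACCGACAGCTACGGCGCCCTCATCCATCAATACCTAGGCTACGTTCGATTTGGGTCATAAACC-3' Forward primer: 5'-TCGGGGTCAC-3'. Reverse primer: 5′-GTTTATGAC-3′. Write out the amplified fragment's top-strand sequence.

The forward primer matches the template at positions 106–115.
Reverse complement of the reverse primer: GTCATAAAC. This occurs on the top strand at positions 167–175.
The product is the template from position 106 through 175 (70 bp).

5'-TCGGGGTCACCGACAGCTACGGCGCCCTCATCCATCAATACCTAGGCTACGTTCGATTTGGGTCATAAAC-3'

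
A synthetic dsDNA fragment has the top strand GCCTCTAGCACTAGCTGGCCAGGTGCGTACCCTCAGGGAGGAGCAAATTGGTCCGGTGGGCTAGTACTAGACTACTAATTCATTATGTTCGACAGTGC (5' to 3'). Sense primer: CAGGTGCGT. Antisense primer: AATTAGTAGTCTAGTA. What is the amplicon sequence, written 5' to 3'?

Forward primer CAGGTGCGT is found on the top strand at positions 20–28.
Taking the reverse complement of AATTAGTAGTCTAGTA gives TACTAGACTACTAATT, found at positions 65–80 on the template; the primer anneals here to the top strand with its 3' end pointing upstream.
The product is the template from position 20 through 80 (61 bp).

5'-CAGGTGCGTACCCTCAGGGAGGAGCAAATTGGTCCGGTGGGCTAGTACTAGACTACTAATT-3'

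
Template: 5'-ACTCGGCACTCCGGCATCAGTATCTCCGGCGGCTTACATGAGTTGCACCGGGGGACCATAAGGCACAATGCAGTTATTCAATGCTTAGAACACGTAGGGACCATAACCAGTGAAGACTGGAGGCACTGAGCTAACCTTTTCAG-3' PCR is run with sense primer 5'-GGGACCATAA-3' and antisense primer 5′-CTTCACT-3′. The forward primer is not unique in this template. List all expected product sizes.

The forward primer GGGACCATAA matches the top strand at positions 52–61, 97–106.
The reverse primer's reverse complement is AGTGAAG, matching at positions 109–115.
Each forward site pairs with the reverse site to give a product ending at position 115: sizes 64, 19 bp.

64 bp, 19 bp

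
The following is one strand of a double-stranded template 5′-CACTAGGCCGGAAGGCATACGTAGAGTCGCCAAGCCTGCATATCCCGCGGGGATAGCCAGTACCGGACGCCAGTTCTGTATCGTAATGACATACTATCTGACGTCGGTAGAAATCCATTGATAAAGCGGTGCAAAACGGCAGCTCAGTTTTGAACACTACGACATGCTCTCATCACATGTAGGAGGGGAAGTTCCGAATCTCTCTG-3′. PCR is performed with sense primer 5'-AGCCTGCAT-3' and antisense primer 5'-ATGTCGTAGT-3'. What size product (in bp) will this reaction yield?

133 bp

Forward primer AGCCTGCAT is found on the top strand at positions 33–41.
Taking the reverse complement of ATGTCGTAGT gives ACTACGACAT, found at positions 156–165 on the template; the primer anneals here to the top strand with its 3' end pointing upstream.
Product length = (reverse-primer end) − (forward-primer start) + 1 = 165 − 33 + 1 = 133 bp.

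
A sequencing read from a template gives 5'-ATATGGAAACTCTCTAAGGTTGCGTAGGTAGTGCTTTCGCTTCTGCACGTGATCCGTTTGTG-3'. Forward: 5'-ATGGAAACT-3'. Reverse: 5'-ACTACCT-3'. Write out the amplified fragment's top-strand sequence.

The forward primer matches the template at positions 3–11.
Taking the reverse complement of ACTACCT gives AGGTAGT, found at positions 26–32 on the template; the primer anneals here to the top strand with its 3' end pointing upstream.
The product is the template from position 3 through 32 (30 bp).

5'-ATGGAAACTCTCTAAGGTTGCGTAGGTAGT-3'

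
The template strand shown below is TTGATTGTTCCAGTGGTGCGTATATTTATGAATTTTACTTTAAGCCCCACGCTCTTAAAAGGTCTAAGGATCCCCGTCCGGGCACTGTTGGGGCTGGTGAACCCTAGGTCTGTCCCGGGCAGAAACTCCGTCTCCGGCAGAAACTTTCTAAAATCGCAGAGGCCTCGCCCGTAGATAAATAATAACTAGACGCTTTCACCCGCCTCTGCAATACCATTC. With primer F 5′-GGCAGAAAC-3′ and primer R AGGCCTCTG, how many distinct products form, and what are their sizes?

The forward primer GGCAGAAAC matches the top strand at positions 118–126, 136–144.
The reverse primer's reverse complement is CAGAGGCCT, matching at positions 157–165.
Each forward site pairs with the reverse site to give a product ending at position 165: sizes 48, 30 bp.

Two products: 48 bp, 30 bp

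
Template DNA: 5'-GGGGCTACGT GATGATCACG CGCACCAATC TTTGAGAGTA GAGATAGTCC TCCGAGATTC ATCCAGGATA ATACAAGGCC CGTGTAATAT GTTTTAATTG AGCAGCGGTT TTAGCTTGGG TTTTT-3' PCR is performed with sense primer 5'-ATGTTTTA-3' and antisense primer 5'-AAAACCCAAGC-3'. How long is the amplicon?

Forward primer ATGTTTTA is found on the top strand at positions 89–96.
The reverse primer's reverse complement is GCTTGGGTTTT, which matches the template at positions 114–124.
The product runs from position 89 to position 124, so its length is 124 − 89 + 1 = 36 bp.

36 bp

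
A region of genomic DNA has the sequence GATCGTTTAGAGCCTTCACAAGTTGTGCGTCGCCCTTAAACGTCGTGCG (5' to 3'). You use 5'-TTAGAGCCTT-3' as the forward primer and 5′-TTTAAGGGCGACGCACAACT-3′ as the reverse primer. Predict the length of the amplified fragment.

The forward primer matches the template at positions 7–16.
The reverse primer's reverse complement is AGTTGTGCGTCGCCCTTAAA, which matches the template at positions 21–40.
The product runs from position 7 to position 40, so its length is 40 − 7 + 1 = 34 bp.

34 bp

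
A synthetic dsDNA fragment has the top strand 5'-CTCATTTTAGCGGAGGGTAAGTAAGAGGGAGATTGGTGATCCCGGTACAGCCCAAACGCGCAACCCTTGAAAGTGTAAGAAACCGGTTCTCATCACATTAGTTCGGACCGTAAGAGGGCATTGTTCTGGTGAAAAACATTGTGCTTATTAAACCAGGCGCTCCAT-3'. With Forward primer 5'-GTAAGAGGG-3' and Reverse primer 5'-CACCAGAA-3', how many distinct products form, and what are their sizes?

Two products: 111 bp, 22 bp

The forward primer GTAAGAGGG matches the top strand at positions 21–29, 110–118.
The reverse primer's reverse complement is TTCTGGTG, matching at positions 124–131.
Each forward site pairs with the reverse site to give a product ending at position 131: sizes 111, 22 bp.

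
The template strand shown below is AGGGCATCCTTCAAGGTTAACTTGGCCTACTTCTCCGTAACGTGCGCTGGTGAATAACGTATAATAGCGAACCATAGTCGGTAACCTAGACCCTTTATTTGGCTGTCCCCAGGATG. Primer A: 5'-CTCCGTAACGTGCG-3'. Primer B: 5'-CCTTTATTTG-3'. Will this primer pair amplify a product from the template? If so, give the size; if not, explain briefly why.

Primer A (CTCCGTAACGTGCG) matches the top strand at positions 33–46 (3' end points downstream).
Primer B (CCTTTATTTG) also matches the top strand directly, at positions 92–101 — its reverse complement CAAATAAAGG is not present.
Both primers anneal to the bottom strand with 3' ends pointing the same way, so neither can prime synthesis back toward the other.

No product — both primers anneal to the same strand and extend in the same direction.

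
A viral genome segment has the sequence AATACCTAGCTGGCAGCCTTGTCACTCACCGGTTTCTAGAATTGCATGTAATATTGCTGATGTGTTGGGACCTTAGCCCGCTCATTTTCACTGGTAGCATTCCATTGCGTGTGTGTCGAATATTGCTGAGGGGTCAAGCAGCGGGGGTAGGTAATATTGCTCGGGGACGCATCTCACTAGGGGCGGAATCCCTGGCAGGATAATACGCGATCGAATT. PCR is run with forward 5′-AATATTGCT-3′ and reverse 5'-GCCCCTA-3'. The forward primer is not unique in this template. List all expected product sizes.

135 bp, 66 bp, 32 bp

The forward primer AATATTGCT matches the top strand at positions 50–58, 119–127, 153–161.
The reverse primer's reverse complement is TAGGGGC, matching at positions 178–184.
Each forward site pairs with the reverse site to give a product ending at position 184: sizes 135, 66, 32 bp.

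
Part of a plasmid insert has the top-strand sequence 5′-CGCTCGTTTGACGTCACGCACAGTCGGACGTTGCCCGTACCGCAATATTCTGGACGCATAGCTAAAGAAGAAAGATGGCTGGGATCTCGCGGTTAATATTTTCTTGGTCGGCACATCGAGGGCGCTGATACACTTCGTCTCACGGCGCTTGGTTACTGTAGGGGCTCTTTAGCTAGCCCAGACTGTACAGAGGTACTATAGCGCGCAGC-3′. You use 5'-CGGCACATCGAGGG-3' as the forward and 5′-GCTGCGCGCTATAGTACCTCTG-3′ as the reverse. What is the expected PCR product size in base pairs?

101 bp

Scanning the template, CGGCACATCGAGGG occurs at positions 109–122; this primer anneals to the bottom strand there with its 3' end pointing downstream.
Reverse complement of the reverse primer: CAGAGGTACTATAGCGCGCAGC. This occurs on the top strand at positions 188–209.
The product runs from position 109 to position 209, so its length is 209 − 109 + 1 = 101 bp.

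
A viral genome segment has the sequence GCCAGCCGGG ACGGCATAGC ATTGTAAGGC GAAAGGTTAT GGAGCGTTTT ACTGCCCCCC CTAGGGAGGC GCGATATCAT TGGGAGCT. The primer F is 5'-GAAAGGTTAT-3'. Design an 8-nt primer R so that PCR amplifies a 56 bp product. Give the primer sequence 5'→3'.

5'-CTCCCAAT-3'

The forward primer binds at positions 31–40, so a 56 bp product ends at position 31 + 56 − 1 = 86.
The reverse primer anneals to the top strand over positions 79–86, i.e. to ATTGGGAG.
Its sequence written 5'→3' is the reverse complement: CTCCCAAT.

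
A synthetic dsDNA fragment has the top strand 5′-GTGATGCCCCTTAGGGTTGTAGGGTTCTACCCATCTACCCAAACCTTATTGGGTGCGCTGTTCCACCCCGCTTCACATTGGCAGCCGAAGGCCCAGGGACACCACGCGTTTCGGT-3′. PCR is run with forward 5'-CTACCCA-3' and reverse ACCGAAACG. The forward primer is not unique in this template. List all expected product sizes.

89 bp, 81 bp

The forward primer CTACCCA matches the top strand at positions 27–33, 35–41.
The reverse primer's reverse complement is CGTTTCGGT, matching at positions 107–115.
Each forward site pairs with the reverse site to give a product ending at position 115: sizes 89, 81 bp.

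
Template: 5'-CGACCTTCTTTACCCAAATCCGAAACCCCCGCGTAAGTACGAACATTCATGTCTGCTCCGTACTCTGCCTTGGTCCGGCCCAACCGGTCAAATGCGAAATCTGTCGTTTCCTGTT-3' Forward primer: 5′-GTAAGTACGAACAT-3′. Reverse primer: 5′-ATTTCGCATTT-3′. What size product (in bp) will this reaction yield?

The forward primer matches the template at positions 33–46.
The reverse primer's reverse complement is AAATGCGAAAT, which matches the template at positions 90–100.
Product length = (reverse-primer end) − (forward-primer start) + 1 = 100 − 33 + 1 = 68 bp.

68 bp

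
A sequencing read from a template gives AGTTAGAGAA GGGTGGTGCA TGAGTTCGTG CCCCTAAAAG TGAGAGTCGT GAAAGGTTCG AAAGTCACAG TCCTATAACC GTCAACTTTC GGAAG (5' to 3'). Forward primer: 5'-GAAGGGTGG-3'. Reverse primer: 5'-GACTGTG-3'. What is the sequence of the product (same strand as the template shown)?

5'-GAAGGGTGGTGCATGAGTTCGTGCCCCTAAAAGTGAGAGTCGTGAAAGGTTCGAAAGTCACAGTC-3'

Forward primer GAAGGGTGG is found on the top strand at positions 8–16.
Taking the reverse complement of GACTGTG gives CACAGTC, found at positions 66–72 on the template; the primer anneals here to the top strand with its 3' end pointing upstream.
The product is the template from position 8 through 72 (65 bp).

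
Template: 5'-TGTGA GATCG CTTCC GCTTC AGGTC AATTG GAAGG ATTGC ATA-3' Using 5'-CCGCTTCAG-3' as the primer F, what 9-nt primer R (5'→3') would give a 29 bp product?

The forward primer binds at positions 14–22, so a 29 bp product ends at position 14 + 29 − 1 = 42.
The reverse primer anneals to the top strand over positions 34–42, i.e. to GGATTGCAT.
Its sequence written 5'→3' is the reverse complement: ATGCAATCC.

5'-ATGCAATCC-3'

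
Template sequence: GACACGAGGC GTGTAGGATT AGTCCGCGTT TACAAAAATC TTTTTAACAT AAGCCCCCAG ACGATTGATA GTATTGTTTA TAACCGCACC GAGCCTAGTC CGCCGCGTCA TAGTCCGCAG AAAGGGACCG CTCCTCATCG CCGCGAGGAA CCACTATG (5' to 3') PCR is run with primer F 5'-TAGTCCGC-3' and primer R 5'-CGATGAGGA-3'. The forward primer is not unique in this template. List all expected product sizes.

121 bp, 45 bp, 30 bp

The forward primer TAGTCCGC matches the top strand at positions 20–27, 96–103, 111–118.
The reverse primer's reverse complement is TCCTCATCG, matching at positions 132–140.
Each forward site pairs with the reverse site to give a product ending at position 140: sizes 121, 45, 30 bp.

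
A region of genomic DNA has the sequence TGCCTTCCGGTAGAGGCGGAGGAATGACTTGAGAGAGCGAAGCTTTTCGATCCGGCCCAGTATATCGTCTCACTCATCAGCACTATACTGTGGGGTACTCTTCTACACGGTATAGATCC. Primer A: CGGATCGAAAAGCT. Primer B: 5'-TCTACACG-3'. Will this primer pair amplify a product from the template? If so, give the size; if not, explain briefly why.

Primer A (CGGATCGAAAAGCT) has reverse complement AGCTTTTCGATCCG, which matches the top strand at positions 41–54; primer A anneals to the top strand there with its 3' end pointing upstream toward position 41.
Primer B (TCTACACG) matches the top strand directly at positions 102–109; it anneals to the bottom strand with its 3' end pointing downstream toward position 109.
The 3' ends diverge (primer A extends toward position 1, primer B toward position 119), so the primers never converge on a shared product.

No product — the primers' 3' ends point away from each other.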